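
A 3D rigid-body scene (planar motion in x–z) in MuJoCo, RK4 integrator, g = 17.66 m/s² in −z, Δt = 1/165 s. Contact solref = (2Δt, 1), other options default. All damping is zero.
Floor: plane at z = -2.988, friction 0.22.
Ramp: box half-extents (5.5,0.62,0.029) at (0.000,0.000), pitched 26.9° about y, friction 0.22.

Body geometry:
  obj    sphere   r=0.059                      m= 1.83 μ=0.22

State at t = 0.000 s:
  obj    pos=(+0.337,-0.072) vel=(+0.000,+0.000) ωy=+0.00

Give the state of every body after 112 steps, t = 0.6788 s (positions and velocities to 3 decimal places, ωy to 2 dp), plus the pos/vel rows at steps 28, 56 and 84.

State at t = 0.6788 s:
  obj    pos=(+1.510,-0.667) vel=(+3.455,-1.753) ωy=+65.63

Key-timestep trajectory:
   step    t(s)  obj.x    obj.z    obj.vx   obj.vz 
     28  0.1697   +0.410  -0.109  +0.864  -0.438
     56  0.3394   +0.630  -0.221  +1.728  -0.877
     84  0.5091   +0.997  -0.407  +2.591  -1.315


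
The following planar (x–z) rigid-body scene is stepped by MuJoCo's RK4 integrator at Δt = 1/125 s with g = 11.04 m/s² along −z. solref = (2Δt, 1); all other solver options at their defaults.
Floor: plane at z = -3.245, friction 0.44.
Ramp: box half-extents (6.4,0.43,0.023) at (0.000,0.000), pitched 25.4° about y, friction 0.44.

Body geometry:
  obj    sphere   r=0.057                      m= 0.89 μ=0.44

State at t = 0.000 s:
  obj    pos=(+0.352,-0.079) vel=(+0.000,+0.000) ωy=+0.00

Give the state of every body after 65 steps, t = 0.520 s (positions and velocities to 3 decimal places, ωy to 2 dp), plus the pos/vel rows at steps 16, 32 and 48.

State at t = 0.520 s:
  obj    pos=(+0.765,-0.275) vel=(+1.589,-0.754) ωy=+30.84

Key-timestep trajectory:
   step    t(s)  obj.x    obj.z    obj.vx   obj.vz 
     16  0.1280   +0.377  -0.091  +0.391  -0.186
     32  0.2560   +0.452  -0.126  +0.782  -0.371
     48  0.3840   +0.577  -0.186  +1.173  -0.557


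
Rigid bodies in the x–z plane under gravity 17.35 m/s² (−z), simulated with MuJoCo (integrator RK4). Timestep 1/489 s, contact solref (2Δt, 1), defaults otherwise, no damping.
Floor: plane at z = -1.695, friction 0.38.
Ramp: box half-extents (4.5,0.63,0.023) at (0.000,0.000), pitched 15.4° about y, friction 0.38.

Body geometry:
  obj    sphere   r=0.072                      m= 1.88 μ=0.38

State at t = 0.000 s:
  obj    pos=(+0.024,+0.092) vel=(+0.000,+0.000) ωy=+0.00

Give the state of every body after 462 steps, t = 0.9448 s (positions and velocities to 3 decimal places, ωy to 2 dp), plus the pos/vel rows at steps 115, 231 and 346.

State at t = 0.9448 s:
  obj    pos=(+1.440,-0.298) vel=(+2.998,-0.826) ωy=+43.18

Key-timestep trajectory:
   step    t(s)  obj.x    obj.z    obj.vx   obj.vz 
    115  0.2352   +0.112  +0.068  +0.746  -0.206
    231  0.4724   +0.378  -0.006  +1.499  -0.413
    346  0.7076   +0.818  -0.127  +2.245  -0.618


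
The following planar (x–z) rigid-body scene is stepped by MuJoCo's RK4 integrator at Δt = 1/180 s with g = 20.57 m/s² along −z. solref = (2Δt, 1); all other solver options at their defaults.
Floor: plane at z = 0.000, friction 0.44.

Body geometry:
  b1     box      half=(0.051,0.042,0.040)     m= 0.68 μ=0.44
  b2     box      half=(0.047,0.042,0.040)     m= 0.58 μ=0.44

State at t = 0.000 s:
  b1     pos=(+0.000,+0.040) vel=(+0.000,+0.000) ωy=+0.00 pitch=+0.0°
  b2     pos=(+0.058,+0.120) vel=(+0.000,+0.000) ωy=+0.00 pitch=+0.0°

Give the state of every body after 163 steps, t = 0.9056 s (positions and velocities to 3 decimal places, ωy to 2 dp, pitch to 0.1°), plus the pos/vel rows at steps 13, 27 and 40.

State at t = 0.9056 s:
  b1     pos=(+0.000,+0.040) vel=(+0.000,+0.000) ωy=+0.00 pitch=+0.0°
  b2     pos=(+0.108,+0.047) vel=(+0.000,+0.000) ωy=+0.00 pitch=+90.0°

Key-timestep trajectory:
   step    t(s)  b1.x    b1.z    b1.vx   b1.vz   b2.x    b2.z    b2.vx   b2.vz 
     13  0.0722   +0.000  +0.040  +0.000  +0.001   +0.064  +0.119  +0.173  -0.053
     27  0.1500   +0.000  +0.040  +0.000  +0.000   +0.088  +0.099  +0.406  -0.665
     40  0.2222   +0.000  +0.040  +0.000  +0.000   +0.109  +0.044  -0.062  +0.155


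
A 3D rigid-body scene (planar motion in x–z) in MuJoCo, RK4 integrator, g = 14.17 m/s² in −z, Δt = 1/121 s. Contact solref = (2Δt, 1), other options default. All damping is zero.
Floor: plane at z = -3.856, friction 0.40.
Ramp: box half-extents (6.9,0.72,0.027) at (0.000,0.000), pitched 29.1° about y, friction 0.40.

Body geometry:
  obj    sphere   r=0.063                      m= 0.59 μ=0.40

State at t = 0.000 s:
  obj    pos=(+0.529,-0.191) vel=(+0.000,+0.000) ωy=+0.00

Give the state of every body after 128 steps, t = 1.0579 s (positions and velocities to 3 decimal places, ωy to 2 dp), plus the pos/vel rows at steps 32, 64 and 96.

State at t = 1.0579 s:
  obj    pos=(+2.935,-1.531) vel=(+4.549,-2.532) ωy=+82.64

Key-timestep trajectory:
   step    t(s)  obj.x    obj.z    obj.vx   obj.vz 
     32  0.2645   +0.679  -0.275  +1.138  -0.633
     64  0.5289   +1.131  -0.526  +2.275  -1.266
     96  0.7934   +1.883  -0.945  +3.412  -1.899


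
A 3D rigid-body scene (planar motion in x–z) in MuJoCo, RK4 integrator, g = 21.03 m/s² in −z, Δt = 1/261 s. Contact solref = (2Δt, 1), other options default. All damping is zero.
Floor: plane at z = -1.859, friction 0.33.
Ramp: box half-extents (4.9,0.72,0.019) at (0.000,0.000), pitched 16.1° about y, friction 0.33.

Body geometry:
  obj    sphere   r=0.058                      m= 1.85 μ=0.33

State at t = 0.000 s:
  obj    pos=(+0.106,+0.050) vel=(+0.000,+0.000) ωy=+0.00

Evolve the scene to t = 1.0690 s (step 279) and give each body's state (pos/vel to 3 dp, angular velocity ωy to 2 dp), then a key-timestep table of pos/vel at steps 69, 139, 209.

State at t = 1.0690 s:
  obj    pos=(+2.393,-0.610) vel=(+4.278,-1.235) ωy=+76.77

Key-timestep trajectory:
   step    t(s)  obj.x    obj.z    obj.vx   obj.vz 
     69  0.2644   +0.246  +0.009  +1.058  -0.305
    139  0.5326   +0.674  -0.114  +2.131  -0.615
    209  0.8008   +1.389  -0.321  +3.205  -0.925


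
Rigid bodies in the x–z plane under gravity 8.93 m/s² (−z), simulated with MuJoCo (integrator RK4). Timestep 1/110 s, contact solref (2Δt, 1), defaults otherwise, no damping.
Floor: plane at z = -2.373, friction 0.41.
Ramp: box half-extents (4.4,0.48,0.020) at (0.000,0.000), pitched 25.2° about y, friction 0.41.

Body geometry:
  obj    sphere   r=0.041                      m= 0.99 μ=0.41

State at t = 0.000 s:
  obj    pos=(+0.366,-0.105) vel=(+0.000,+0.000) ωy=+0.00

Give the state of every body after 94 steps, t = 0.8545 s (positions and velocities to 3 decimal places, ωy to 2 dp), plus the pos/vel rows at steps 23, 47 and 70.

State at t = 0.8545 s:
  obj    pos=(+1.263,-0.527) vel=(+2.100,-0.988) ωy=+56.59

Key-timestep trajectory:
   step    t(s)  obj.x    obj.z    obj.vx   obj.vz 
     23  0.2091   +0.420  -0.130  +0.514  -0.242
     47  0.4273   +0.590  -0.210  +1.050  -0.494
     70  0.6364   +0.864  -0.339  +1.564  -0.736


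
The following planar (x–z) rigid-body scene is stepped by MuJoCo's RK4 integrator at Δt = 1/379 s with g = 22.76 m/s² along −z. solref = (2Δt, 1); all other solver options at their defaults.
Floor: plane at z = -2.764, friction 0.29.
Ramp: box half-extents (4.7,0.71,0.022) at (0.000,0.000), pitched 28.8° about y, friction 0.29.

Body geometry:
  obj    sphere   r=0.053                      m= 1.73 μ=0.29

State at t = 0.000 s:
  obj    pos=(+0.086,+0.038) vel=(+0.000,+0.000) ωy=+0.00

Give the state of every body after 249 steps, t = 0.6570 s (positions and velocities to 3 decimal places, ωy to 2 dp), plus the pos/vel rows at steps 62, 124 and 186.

State at t = 0.6570 s:
  obj    pos=(+1.567,-0.776) vel=(+4.509,-2.479) ωy=+97.07

Key-timestep trajectory:
   step    t(s)  obj.x    obj.z    obj.vx   obj.vz 
     62  0.1636   +0.178  -0.012  +1.123  -0.617
    124  0.3272   +0.454  -0.164  +2.246  -1.235
    186  0.4908   +0.913  -0.416  +3.368  -1.852


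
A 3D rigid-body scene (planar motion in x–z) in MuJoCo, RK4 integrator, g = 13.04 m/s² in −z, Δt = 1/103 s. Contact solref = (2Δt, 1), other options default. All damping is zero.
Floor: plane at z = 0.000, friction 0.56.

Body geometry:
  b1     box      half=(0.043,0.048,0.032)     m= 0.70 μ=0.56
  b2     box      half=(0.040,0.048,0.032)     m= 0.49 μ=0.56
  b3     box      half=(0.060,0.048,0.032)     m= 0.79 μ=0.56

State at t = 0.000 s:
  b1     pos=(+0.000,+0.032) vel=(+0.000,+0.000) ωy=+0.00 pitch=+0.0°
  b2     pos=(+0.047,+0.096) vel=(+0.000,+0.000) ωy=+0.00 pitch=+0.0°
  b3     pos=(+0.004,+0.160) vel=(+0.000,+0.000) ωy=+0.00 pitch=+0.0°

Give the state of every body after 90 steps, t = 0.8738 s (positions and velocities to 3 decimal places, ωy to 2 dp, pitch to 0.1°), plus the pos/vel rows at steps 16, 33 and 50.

State at t = 0.8738 s:
  b1     pos=(+0.000,+0.032) vel=(+0.000,+0.000) ωy=+0.00 pitch=+0.0°
  b2     pos=(+0.085,+0.040) vel=(+0.000,+0.000) ωy=+0.00 pitch=+90.0°
  b3     pos=(-0.135,+0.032) vel=(+0.000,+0.000) ωy=+0.00 pitch=+180.0°

Key-timestep trajectory:
   step    t(s)  b1.x    b1.z    b1.vx   b1.vz   b2.x    b2.z    b2.vx   b2.vz   b3.x    b3.z    b3.vx   b3.vz 
     16  0.1553   +0.000  +0.032  +0.001  +0.000   +0.047  +0.096  +0.002  +0.000   -0.004  +0.158  -0.132  -0.046
     33  0.3204   +0.000  +0.032  +0.000  +0.000   +0.052  +0.095  +0.106  -0.026   -0.053  +0.124  -0.513  -0.144
     50  0.4854   +0.000  +0.032  +0.000  +0.000   +0.089  +0.033  +0.014  -0.157   -0.138  +0.023  +0.018  +0.160


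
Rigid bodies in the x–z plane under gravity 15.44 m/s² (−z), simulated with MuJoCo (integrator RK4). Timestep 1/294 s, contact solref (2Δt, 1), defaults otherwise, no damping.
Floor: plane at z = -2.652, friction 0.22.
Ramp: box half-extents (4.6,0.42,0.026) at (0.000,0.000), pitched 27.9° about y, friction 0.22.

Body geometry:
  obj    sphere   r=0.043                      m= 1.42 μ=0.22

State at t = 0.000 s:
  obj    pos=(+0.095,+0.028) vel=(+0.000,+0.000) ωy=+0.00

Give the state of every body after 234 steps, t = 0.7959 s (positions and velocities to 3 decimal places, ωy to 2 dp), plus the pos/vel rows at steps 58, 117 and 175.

State at t = 0.7959 s:
  obj    pos=(+1.540,-0.737) vel=(+3.630,-1.922) ωy=+95.50

Key-timestep trajectory:
   step    t(s)  obj.x    obj.z    obj.vx   obj.vz 
     58  0.1973   +0.184  -0.019  +0.900  -0.476
    117  0.3980   +0.456  -0.163  +1.815  -0.961
    175  0.5952   +0.903  -0.400  +2.715  -1.437


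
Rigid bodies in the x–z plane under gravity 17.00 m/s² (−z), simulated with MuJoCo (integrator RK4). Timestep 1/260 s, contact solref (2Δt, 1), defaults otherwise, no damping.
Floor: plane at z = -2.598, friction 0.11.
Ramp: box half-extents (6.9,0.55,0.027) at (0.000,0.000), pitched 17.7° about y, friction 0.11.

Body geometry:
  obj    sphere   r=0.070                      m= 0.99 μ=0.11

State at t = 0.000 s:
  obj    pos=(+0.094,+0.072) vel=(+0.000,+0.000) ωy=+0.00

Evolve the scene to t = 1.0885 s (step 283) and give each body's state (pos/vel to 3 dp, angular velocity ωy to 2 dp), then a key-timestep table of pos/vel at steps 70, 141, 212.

State at t = 1.0885 s:
  obj    pos=(+2.178,-0.593) vel=(+3.828,-1.222) ωy=+57.39

Key-timestep trajectory:
   step    t(s)  obj.x    obj.z    obj.vx   obj.vz 
     70  0.2692   +0.222  +0.031  +0.947  -0.302
    141  0.5423   +0.611  -0.093  +1.908  -0.609
    212  0.8154   +1.263  -0.301  +2.868  -0.915


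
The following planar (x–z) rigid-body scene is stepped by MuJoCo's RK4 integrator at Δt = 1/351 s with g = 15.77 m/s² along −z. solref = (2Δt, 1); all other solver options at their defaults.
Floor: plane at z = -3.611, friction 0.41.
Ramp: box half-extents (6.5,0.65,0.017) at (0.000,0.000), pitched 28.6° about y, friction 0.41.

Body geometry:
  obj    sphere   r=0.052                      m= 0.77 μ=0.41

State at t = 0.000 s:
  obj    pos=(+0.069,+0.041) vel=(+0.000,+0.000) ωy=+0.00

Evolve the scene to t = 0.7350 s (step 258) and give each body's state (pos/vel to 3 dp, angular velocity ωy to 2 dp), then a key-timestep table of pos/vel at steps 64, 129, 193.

State at t = 0.7350 s:
  obj    pos=(+1.348,-0.656) vel=(+3.480,-1.897) ωy=+76.21

Key-timestep trajectory:
   step    t(s)  obj.x    obj.z    obj.vx   obj.vz 
     64  0.1823   +0.148  -0.002  +0.863  -0.471
    129  0.3675   +0.389  -0.133  +1.740  -0.949
    193  0.5499   +0.785  -0.349  +2.603  -1.419


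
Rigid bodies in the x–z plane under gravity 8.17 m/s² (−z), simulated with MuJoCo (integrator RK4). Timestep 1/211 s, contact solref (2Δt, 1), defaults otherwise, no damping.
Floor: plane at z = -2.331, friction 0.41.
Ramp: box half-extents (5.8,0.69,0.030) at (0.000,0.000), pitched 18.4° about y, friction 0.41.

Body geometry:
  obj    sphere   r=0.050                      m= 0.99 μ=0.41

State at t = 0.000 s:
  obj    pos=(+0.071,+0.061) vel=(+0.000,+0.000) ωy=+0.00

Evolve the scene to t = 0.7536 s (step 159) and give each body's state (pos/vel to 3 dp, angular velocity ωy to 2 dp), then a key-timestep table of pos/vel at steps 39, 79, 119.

State at t = 0.7536 s:
  obj    pos=(+0.567,-0.104) vel=(+1.317,-0.438) ωy=+27.76

Key-timestep trajectory:
   step    t(s)  obj.x    obj.z    obj.vx   obj.vz 
     39  0.1848   +0.101  +0.051  +0.323  -0.107
     79  0.3744   +0.193  +0.020  +0.654  -0.218
    119  0.5640   +0.349  -0.032  +0.986  -0.328


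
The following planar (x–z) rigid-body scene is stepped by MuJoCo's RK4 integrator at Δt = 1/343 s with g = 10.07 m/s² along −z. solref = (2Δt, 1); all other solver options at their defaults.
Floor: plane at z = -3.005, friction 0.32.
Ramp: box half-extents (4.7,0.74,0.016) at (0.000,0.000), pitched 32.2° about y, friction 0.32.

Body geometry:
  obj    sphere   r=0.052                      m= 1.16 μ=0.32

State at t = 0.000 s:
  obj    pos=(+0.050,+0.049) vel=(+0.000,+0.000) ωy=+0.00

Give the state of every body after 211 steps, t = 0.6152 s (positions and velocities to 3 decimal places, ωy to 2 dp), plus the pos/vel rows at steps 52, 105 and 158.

State at t = 0.6152 s:
  obj    pos=(+0.664,-0.338) vel=(+1.995,-1.257) ωy=+45.33

Key-timestep trajectory:
   step    t(s)  obj.x    obj.z    obj.vx   obj.vz 
     52  0.1516   +0.087  +0.025  +0.492  -0.310
    105  0.3061   +0.202  -0.047  +0.993  -0.625
    158  0.4606   +0.394  -0.168  +1.494  -0.941


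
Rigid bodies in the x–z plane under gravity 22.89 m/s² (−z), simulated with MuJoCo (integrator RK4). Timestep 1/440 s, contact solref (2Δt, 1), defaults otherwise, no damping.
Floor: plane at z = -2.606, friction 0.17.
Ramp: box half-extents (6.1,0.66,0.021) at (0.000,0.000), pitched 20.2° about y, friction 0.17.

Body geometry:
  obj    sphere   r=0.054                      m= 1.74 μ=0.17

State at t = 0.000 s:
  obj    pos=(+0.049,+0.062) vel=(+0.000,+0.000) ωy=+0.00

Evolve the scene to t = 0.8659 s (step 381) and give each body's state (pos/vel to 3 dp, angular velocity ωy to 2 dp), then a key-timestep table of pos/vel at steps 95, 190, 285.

State at t = 0.8659 s:
  obj    pos=(+2.036,-0.669) vel=(+4.588,-1.688) ωy=+90.52

Key-timestep trajectory:
   step    t(s)  obj.x    obj.z    obj.vx   obj.vz 
     95  0.2159   +0.173  +0.016  +1.144  -0.421
    190  0.4318   +0.543  -0.120  +2.288  -0.842
    285  0.6477   +1.161  -0.347  +3.432  -1.263


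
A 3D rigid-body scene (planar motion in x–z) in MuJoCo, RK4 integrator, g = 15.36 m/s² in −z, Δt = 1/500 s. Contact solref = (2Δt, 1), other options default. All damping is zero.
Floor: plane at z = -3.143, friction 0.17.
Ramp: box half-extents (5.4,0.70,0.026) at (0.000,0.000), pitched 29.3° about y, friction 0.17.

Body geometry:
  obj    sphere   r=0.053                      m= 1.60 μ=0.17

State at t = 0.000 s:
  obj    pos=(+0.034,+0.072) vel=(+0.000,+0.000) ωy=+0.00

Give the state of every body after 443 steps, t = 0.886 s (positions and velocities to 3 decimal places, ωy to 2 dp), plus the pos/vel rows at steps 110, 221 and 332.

State at t = 0.886 s:
  obj    pos=(+1.872,-0.960) vel=(+4.149,-2.328) ωy=+89.74

Key-timestep trajectory:
   step    t(s)  obj.x    obj.z    obj.vx   obj.vz 
    110  0.2200   +0.147  +0.008  +1.030  -0.578
    221  0.4420   +0.491  -0.185  +2.070  -1.162
    332  0.6640   +1.066  -0.508  +3.109  -1.745


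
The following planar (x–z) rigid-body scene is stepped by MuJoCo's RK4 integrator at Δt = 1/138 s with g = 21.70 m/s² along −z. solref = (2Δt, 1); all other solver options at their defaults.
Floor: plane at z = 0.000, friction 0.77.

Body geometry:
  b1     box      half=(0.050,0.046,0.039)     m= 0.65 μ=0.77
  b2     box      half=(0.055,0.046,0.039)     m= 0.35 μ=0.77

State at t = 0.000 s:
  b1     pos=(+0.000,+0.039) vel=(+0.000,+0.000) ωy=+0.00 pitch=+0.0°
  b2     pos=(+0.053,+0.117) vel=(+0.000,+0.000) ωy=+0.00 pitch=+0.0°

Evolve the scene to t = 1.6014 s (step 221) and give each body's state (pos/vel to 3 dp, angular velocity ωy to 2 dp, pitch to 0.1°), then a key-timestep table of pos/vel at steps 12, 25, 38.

State at t = 1.6014 s:
  b1     pos=(+0.000,+0.039) vel=(+0.000,+0.000) ωy=+0.00 pitch=+0.0°
  b2     pos=(+0.101,+0.055) vel=(+0.000,+0.000) ωy=+0.00 pitch=+90.0°

Key-timestep trajectory:
   step    t(s)  b1.x    b1.z    b1.vx   b1.vz   b2.x    b2.z    b2.vx   b2.vz 
     12  0.0870   +0.000  +0.039  +0.000  +0.001   +0.057  +0.116  +0.098  -0.014
     25  0.1812   +0.000  +0.039  -0.001  +0.000   +0.078  +0.106  +0.365  -0.363
     38  0.2754   +0.000  +0.039  +0.000  +0.000   +0.103  +0.052  -0.089  +0.137


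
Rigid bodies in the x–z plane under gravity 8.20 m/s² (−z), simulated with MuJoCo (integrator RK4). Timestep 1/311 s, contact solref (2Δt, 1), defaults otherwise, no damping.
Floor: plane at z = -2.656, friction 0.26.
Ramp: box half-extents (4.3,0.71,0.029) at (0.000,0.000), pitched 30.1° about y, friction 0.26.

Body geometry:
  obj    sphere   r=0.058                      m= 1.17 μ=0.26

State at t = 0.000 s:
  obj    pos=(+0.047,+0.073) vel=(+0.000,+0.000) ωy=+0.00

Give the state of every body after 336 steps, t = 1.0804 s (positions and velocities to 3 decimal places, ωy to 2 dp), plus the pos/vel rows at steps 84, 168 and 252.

State at t = 1.0804 s:
  obj    pos=(+1.530,-0.787) vel=(+2.746,-1.592) ωy=+54.71

Key-timestep trajectory:
   step    t(s)  obj.x    obj.z    obj.vx   obj.vz 
     84  0.2701   +0.140  +0.019  +0.687  -0.398
    168  0.5402   +0.418  -0.142  +1.373  -0.796
    252  0.8103   +0.882  -0.410  +2.059  -1.194


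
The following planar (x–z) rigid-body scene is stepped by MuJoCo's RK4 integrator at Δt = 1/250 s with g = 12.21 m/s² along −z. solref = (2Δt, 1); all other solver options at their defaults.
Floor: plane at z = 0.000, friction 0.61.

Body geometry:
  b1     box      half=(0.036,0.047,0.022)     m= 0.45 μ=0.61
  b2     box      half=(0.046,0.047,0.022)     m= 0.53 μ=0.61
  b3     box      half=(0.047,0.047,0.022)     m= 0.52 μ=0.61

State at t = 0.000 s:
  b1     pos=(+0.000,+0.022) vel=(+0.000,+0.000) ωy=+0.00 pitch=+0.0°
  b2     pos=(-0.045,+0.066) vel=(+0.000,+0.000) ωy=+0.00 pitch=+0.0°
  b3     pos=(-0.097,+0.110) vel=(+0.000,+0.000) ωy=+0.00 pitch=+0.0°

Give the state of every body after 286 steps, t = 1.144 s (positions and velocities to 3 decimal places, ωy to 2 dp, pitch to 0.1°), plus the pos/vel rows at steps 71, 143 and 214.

State at t = 1.144 s:
  b1     pos=(+0.001,+0.022) vel=(+0.000,+0.000) ωy=+0.00 pitch=+0.0°
  b2     pos=(-0.058,+0.050) vel=(+0.000,+0.000) ωy=+0.01 pitch=-52.2°
  b3     pos=(-0.124,+0.048) vel=(+0.000,+0.000) ωy=+0.01 pitch=-43.2°

Key-timestep trajectory:
   step    t(s)  b1.x    b1.z    b1.vx   b1.vz   b2.x    b2.z    b2.vx   b2.vz   b3.x    b3.z    b3.vx   b3.vz 
     71  0.2840   +0.000  +0.022  +0.000  +0.000   -0.066  +0.051  +0.055  -0.003   -0.128  +0.050  +0.032  -0.009
    143  0.5720   +0.001  +0.022  +0.000  +0.000   -0.059  +0.050  +0.000  +0.000   -0.124  +0.048  +0.000  +0.000
    214  0.8560   +0.001  +0.022  +0.000  +0.000   -0.058  +0.050  +0.000  +0.000   -0.124  +0.048  +0.000  +0.000


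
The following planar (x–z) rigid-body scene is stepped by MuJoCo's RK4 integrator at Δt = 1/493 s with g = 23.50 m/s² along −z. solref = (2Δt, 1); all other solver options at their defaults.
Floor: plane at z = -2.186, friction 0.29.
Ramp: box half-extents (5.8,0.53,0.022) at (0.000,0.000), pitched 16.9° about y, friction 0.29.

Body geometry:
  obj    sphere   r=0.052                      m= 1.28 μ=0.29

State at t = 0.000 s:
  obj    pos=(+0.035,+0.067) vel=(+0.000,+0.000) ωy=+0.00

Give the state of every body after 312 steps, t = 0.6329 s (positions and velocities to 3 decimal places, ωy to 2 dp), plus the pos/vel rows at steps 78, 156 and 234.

State at t = 0.6329 s:
  obj    pos=(+0.970,-0.217) vel=(+2.955,-0.898) ωy=+59.38

Key-timestep trajectory:
   step    t(s)  obj.x    obj.z    obj.vx   obj.vz 
     78  0.1582   +0.093  +0.049  +0.739  -0.224
    156  0.3164   +0.269  -0.004  +1.477  -0.449
    234  0.4746   +0.561  -0.093  +2.216  -0.673


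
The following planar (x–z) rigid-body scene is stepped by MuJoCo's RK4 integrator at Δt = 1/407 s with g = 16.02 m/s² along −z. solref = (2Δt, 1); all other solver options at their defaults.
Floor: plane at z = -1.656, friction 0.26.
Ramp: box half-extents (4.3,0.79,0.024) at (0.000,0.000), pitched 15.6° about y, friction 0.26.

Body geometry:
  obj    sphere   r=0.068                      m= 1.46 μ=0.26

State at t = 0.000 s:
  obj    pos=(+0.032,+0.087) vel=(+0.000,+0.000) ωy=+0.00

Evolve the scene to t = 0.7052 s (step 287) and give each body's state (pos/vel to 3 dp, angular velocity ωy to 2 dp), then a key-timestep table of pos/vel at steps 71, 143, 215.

State at t = 0.7052 s:
  obj    pos=(+0.769,-0.119) vel=(+2.090,-0.584) ωy=+31.91

Key-timestep trajectory:
   step    t(s)  obj.x    obj.z    obj.vx   obj.vz 
     71  0.1744   +0.077  +0.074  +0.517  -0.144
    143  0.3514   +0.215  +0.036  +1.041  -0.291
    215  0.5283   +0.446  -0.029  +1.566  -0.437


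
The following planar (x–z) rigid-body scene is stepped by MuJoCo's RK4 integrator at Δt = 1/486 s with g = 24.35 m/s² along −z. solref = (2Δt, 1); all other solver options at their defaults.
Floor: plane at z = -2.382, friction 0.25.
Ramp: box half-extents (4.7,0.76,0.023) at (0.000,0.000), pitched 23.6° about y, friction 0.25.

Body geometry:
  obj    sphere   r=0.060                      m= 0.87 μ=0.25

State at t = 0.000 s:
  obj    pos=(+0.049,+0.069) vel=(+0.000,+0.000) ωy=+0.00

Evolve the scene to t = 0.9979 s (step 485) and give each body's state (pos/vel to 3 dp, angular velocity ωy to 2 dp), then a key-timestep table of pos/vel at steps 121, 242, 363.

State at t = 0.9979 s:
  obj    pos=(+3.226,-1.319) vel=(+6.368,-2.782) ωy=+115.81

Key-timestep trajectory:
   step    t(s)  obj.x    obj.z    obj.vx   obj.vz 
    121  0.2490   +0.247  -0.017  +1.589  -0.694
    242  0.4979   +0.840  -0.276  +3.177  -1.388
    363  0.7469   +1.829  -0.709  +4.766  -2.082


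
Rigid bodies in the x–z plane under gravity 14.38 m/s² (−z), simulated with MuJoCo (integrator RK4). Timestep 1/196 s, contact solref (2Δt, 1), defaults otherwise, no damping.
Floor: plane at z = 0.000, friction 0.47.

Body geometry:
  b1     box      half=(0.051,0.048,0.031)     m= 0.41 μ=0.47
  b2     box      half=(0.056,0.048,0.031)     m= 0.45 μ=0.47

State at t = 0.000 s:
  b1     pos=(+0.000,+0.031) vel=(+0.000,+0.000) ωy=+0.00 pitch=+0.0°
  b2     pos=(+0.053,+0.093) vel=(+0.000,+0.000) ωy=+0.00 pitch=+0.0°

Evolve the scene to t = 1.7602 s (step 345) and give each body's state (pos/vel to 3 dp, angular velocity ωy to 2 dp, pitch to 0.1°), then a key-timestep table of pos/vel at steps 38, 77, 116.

State at t = 1.7602 s:
  b1     pos=(+0.000,+0.031) vel=(+0.000,+0.000) ωy=+0.00 pitch=+0.0°
  b2     pos=(+0.196,+0.031) vel=(+0.000,+0.000) ωy=+0.00 pitch=+180.0°

Key-timestep trajectory:
   step    t(s)  b1.x    b1.z    b1.vx   b1.vz   b2.x    b2.z    b2.vx   b2.vz 
     38  0.1939   +0.000  +0.031  +0.000  +0.000   +0.065  +0.090  +0.180  -0.088
     77  0.3929   +0.000  +0.031  +0.000  +0.000   +0.126  +0.063  +0.171  +0.034
    116  0.5918   +0.000  +0.031  +0.000  +0.000   +0.153  +0.062  +0.220  -0.058


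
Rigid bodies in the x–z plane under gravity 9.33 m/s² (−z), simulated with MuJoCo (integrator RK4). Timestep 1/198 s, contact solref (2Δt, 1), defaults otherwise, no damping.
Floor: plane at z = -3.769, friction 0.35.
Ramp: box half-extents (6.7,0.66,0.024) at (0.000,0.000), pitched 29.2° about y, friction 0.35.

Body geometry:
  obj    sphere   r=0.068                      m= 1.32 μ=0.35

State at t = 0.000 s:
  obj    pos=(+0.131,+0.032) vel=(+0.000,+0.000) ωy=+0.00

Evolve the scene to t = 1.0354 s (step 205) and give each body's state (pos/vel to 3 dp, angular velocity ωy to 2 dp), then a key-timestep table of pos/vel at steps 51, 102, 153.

State at t = 1.0354 s:
  obj    pos=(+1.652,-0.818) vel=(+2.939,-1.642) ωy=+49.50

Key-timestep trajectory:
   step    t(s)  obj.x    obj.z    obj.vx   obj.vz 
     51  0.2576   +0.225  -0.021  +0.731  -0.409
    102  0.5152   +0.508  -0.178  +1.462  -0.817
    153  0.7727   +0.979  -0.441  +2.193  -1.226


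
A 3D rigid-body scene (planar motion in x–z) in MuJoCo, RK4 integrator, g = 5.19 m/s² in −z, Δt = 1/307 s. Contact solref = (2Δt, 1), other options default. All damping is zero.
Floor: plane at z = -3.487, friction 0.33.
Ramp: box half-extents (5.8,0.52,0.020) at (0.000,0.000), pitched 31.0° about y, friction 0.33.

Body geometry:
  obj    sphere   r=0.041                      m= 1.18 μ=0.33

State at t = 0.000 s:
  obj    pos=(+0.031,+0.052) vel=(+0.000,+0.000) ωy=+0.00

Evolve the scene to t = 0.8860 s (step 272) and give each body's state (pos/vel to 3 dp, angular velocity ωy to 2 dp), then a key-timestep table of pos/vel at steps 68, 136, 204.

State at t = 0.8860 s:
  obj    pos=(+0.674,-0.334) vel=(+1.450,-0.871) ωy=+41.25

Key-timestep trajectory:
   step    t(s)  obj.x    obj.z    obj.vx   obj.vz 
     68  0.2215   +0.071  +0.028  +0.363  -0.218
    136  0.4430   +0.192  -0.044  +0.725  -0.436
    204  0.6645   +0.393  -0.165  +1.088  -0.653


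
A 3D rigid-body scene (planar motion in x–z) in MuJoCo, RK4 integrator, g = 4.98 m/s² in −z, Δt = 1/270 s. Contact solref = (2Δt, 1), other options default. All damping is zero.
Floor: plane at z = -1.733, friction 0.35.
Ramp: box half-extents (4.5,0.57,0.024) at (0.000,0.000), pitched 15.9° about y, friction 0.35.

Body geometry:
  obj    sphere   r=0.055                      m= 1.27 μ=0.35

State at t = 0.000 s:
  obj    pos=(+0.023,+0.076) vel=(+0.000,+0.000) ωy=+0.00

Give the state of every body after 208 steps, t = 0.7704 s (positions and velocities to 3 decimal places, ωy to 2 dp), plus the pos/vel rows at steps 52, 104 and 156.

State at t = 0.7704 s:
  obj    pos=(+0.301,-0.004) vel=(+0.722,-0.206) ωy=+13.65

Key-timestep trajectory:
   step    t(s)  obj.x    obj.z    obj.vx   obj.vz 
     52  0.1926   +0.040  +0.071  +0.181  -0.051
    104  0.3852   +0.092  +0.056  +0.361  -0.103
    156  0.5778   +0.179  +0.031  +0.542  -0.154


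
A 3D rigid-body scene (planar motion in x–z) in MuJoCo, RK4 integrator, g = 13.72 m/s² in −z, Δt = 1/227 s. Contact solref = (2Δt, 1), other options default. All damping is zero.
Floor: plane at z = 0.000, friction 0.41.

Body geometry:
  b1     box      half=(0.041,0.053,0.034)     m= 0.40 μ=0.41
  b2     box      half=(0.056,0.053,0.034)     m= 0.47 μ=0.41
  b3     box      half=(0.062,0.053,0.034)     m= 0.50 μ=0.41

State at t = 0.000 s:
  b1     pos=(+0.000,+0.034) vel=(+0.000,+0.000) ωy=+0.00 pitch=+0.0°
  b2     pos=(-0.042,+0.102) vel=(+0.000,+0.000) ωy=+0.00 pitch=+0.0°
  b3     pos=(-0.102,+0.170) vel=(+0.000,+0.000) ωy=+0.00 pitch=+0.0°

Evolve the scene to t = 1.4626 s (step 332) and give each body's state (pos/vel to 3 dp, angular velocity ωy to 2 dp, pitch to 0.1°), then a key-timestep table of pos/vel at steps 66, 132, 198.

State at t = 1.4626 s:
  b1     pos=(+0.000,+0.034) vel=(+0.000,+0.000) ωy=+0.00 pitch=+0.0°
  b2     pos=(-0.096,+0.056) vel=(+0.000,+0.000) ωy=+0.00 pitch=-90.0°
  b3     pos=(-0.213,+0.062) vel=(+0.000,+0.000) ωy=+0.00 pitch=-90.0°

Key-timestep trajectory:
   step    t(s)  b1.x    b1.z    b1.vx   b1.vz   b2.x    b2.z    b2.vx   b2.vz   b3.x    b3.z    b3.vx   b3.vz 
     66  0.2907   +0.000  +0.034  +0.000  +0.000   -0.115  +0.064  -0.270  +0.064   -0.215  +0.061  -0.343  +0.083
    132  0.5815   +0.000  +0.034  +0.000  +0.000   -0.140  +0.065  +0.021  +0.003   -0.232  +0.069  +0.025  -0.005
    198  0.8722   +0.000  +0.034  +0.000  +0.000   -0.094  +0.055  +0.268  +0.073   -0.214  +0.062  -0.003  +0.021


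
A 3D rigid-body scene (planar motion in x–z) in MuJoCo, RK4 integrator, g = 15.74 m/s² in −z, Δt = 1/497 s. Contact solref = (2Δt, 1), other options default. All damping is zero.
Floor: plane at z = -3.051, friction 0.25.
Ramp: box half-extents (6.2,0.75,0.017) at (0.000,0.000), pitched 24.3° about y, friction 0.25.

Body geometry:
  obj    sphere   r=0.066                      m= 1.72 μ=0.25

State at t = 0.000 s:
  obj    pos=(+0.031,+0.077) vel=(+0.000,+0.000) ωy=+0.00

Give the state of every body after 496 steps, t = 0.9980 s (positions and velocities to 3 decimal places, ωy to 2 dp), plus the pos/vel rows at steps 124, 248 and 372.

State at t = 0.9980 s:
  obj    pos=(+2.131,-0.871) vel=(+4.208,-1.900) ωy=+69.95

Key-timestep trajectory:
   step    t(s)  obj.x    obj.z    obj.vx   obj.vz 
    124  0.2495   +0.162  +0.018  +1.052  -0.475
    248  0.4990   +0.556  -0.160  +2.104  -0.950
    372  0.7485   +1.212  -0.456  +3.156  -1.425


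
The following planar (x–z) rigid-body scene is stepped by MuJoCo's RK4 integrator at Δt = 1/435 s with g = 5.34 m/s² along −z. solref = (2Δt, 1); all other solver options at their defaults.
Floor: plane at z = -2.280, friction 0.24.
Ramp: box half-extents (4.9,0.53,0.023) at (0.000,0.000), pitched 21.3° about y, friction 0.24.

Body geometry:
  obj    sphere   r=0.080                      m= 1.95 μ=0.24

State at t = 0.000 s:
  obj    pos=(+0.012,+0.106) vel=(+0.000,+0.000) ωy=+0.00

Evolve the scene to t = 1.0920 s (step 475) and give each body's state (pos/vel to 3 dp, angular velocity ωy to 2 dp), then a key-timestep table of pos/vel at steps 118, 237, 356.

State at t = 1.0920 s:
  obj    pos=(+0.782,-0.194) vel=(+1.410,-0.550) ωy=+18.91

Key-timestep trajectory:
   step    t(s)  obj.x    obj.z    obj.vx   obj.vz 
    118  0.2713   +0.059  +0.087  +0.350  -0.137
    237  0.5448   +0.204  +0.031  +0.703  -0.274
    356  0.8184   +0.444  -0.063  +1.056  -0.412


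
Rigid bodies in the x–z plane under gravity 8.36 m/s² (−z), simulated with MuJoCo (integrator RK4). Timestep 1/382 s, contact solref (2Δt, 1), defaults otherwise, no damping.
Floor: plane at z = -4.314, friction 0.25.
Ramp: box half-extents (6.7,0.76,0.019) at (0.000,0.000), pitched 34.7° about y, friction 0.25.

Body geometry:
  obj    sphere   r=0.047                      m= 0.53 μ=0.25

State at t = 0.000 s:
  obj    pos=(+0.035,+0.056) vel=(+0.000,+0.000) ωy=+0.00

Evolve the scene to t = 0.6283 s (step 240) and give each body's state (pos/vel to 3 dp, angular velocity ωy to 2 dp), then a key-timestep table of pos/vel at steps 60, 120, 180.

State at t = 0.6283 s:
  obj    pos=(+0.587,-0.326) vel=(+1.756,-1.216) ωy=+45.43

Key-timestep trajectory:
   step    t(s)  obj.x    obj.z    obj.vx   obj.vz 
     60  0.1571   +0.070  +0.032  +0.439  -0.304
    120  0.3141   +0.173  -0.039  +0.878  -0.608
    180  0.4712   +0.345  -0.159  +1.317  -0.912


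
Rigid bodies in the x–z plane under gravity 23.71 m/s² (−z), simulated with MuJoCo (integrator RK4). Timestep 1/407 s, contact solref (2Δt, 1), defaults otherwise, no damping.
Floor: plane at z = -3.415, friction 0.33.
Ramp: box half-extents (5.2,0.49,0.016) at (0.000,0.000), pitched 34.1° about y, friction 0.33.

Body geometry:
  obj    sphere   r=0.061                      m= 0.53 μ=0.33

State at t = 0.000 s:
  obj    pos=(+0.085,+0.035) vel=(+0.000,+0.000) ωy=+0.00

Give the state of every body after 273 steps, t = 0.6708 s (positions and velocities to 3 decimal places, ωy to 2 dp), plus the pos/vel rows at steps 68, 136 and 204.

State at t = 0.6708 s:
  obj    pos=(+1.854,-1.162) vel=(+5.274,-3.571) ωy=+104.39

Key-timestep trajectory:
   step    t(s)  obj.x    obj.z    obj.vx   obj.vz 
     68  0.1671   +0.195  -0.039  +1.314  -0.890
    136  0.3342   +0.524  -0.262  +2.627  -1.779
    204  0.5012   +1.073  -0.633  +3.941  -2.668


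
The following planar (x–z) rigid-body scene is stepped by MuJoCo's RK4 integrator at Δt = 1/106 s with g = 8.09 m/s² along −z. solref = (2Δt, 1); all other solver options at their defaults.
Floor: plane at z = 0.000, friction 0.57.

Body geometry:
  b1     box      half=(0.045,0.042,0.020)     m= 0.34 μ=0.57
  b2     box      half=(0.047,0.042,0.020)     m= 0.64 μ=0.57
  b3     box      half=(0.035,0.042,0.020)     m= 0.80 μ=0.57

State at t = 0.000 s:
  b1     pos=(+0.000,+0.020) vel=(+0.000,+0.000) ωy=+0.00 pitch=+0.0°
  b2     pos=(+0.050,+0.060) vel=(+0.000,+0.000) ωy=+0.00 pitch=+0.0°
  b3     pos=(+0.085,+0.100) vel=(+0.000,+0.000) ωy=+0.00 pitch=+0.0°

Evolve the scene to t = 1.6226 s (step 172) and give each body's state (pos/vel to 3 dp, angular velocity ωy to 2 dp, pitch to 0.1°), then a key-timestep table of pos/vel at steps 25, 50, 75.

State at t = 1.6226 s:
  b1     pos=(+0.000,+0.020) vel=(+0.000,+0.000) ωy=+0.00 pitch=+0.0°
  b2     pos=(+0.095,+0.047) vel=(+0.000,+0.000) ωy=+0.00 pitch=+90.0°
  b3     pos=(+0.149,+0.035) vel=(+0.000,+0.000) ωy=+0.00 pitch=+90.0°

Key-timestep trajectory:
   step    t(s)  b1.x    b1.z    b1.vx   b1.vz   b2.x    b2.z    b2.vx   b2.vz   b3.x    b3.z    b3.vx   b3.vz 
     25  0.2358   +0.000  +0.020  +0.000  +0.000   +0.075  +0.050  +0.159  +0.031   +0.137  +0.037  +0.233  +0.044
     50  0.4717   +0.000  +0.020  +0.000  +0.000   +0.104  +0.050  -0.054  -0.012   +0.147  +0.035  -0.031  +0.028
     75  0.7075   +0.000  +0.020  +0.000  +0.000   +0.096  +0.047  +0.068  +0.014   +0.149  +0.035  +0.000  +0.000


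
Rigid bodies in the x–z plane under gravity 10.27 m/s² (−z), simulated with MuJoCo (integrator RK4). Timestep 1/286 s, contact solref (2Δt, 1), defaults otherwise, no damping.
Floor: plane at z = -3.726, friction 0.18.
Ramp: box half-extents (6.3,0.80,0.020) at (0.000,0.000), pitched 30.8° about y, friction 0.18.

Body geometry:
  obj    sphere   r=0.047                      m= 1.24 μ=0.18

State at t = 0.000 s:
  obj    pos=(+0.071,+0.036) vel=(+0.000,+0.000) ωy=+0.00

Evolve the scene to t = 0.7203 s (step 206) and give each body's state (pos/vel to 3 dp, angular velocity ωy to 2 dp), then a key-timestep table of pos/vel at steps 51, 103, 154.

State at t = 0.7203 s:
  obj    pos=(+0.908,-0.463) vel=(+2.324,-1.385) ωy=+57.55

Key-timestep trajectory:
   step    t(s)  obj.x    obj.z    obj.vx   obj.vz 
     51  0.1783   +0.122  +0.005  +0.576  -0.343
    103  0.3601   +0.280  -0.089  +1.162  -0.693
    154  0.5385   +0.539  -0.243  +1.738  -1.036


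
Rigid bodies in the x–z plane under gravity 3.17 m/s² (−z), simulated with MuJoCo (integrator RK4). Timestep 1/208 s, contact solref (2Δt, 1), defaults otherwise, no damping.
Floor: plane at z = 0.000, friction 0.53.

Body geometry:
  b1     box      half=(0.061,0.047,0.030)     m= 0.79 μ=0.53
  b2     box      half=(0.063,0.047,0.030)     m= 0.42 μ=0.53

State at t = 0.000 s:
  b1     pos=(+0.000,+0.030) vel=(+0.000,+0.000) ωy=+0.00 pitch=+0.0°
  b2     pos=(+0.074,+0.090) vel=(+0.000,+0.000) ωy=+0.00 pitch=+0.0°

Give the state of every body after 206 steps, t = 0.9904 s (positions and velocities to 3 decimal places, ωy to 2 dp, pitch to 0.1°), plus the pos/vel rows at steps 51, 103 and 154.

State at t = 0.9904 s:
  b1     pos=(+0.000,+0.030) vel=(+0.000,+0.000) ωy=+0.00 pitch=+0.0°
  b2     pos=(+0.151,+0.067) vel=(-0.053,-0.015) ωy=-0.79 pitch=+99.1°

Key-timestep trajectory:
   step    t(s)  b1.x    b1.z    b1.vx   b1.vz   b2.x    b2.z    b2.vx   b2.vz 
     51  0.2452   +0.000  +0.030  +0.000  +0.000   +0.088  +0.079  +0.101  -0.139
    103  0.4952   +0.000  +0.030  +0.000  +0.000   +0.114  +0.070  +0.097  -0.006
    154  0.7404   +0.000  +0.030  +0.000  +0.000   +0.145  +0.065  +0.100  +0.044


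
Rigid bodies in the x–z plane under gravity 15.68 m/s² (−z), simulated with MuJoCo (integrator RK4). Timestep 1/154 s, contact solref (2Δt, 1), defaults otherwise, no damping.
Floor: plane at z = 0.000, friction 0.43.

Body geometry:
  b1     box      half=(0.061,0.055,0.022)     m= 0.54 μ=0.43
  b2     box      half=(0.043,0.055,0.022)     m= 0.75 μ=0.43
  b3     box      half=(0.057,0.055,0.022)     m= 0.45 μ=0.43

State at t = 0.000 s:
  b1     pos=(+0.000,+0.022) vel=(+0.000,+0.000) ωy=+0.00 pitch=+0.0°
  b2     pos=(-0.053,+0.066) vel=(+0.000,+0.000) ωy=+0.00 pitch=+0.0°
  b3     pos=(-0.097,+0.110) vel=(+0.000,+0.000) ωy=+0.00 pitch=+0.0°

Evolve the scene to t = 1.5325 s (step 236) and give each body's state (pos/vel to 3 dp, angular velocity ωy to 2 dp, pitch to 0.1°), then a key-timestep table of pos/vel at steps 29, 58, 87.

State at t = 1.5325 s:
  b1     pos=(+0.000,+0.022) vel=(+0.000,+0.000) ωy=+0.00 pitch=+0.0°
  b2     pos=(-0.100,+0.043) vel=(+0.000,+0.000) ωy=+0.00 pitch=-90.0°
  b3     pos=(-0.266,+0.022) vel=(+0.000,+0.000) ωy=+0.00 pitch=+180.0°

Key-timestep trajectory:
   step    t(s)  b1.x    b1.z    b1.vx   b1.vz   b2.x    b2.z    b2.vx   b2.vz   b3.x    b3.z    b3.vx   b3.vz 
     29  0.1883   +0.000  +0.022  +0.001  +0.000   -0.078  +0.058  -0.320  -0.443   -0.142  +0.054  -0.087  +0.101
     58  0.3766   +0.000  +0.022  +0.000  +0.000   -0.100  +0.043  +0.203  -0.071   -0.192  +0.060  -0.206  +0.068
     87  0.5649   +0.000  +0.022  +0.000  +0.000   -0.100  +0.043  +0.000  +0.000   -0.228  +0.056  -0.351  -0.143


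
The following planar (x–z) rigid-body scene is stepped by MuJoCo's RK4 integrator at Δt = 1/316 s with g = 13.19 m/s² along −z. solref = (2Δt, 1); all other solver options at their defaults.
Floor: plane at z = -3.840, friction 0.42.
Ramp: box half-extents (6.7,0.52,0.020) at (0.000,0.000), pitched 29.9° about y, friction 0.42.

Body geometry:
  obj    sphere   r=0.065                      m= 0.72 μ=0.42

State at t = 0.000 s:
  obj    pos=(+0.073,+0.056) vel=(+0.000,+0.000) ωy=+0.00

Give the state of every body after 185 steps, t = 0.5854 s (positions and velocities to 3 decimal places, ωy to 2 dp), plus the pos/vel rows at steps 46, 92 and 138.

State at t = 0.5854 s:
  obj    pos=(+0.771,-0.345) vel=(+2.384,-1.371) ωy=+42.29

Key-timestep trajectory:
   step    t(s)  obj.x    obj.z    obj.vx   obj.vz 
     46  0.1456   +0.116  +0.031  +0.593  -0.341
     92  0.2911   +0.246  -0.043  +1.185  -0.682
    138  0.4367   +0.461  -0.167  +1.778  -1.022


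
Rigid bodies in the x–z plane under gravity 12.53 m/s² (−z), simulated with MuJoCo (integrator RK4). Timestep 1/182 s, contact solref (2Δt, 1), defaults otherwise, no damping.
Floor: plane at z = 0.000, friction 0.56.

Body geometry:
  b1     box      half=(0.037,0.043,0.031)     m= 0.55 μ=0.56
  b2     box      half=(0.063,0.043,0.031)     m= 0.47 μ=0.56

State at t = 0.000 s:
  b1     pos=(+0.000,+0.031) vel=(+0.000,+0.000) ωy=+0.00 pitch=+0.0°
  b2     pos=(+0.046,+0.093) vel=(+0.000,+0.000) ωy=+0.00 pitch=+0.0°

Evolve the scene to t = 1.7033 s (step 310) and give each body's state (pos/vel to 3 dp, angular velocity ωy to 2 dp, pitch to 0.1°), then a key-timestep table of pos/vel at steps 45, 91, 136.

State at t = 1.7033 s:
  b1     pos=(+0.000,+0.031) vel=(+0.000,+0.000) ωy=+0.00 pitch=+0.0°
  b2     pos=(+0.109,+0.063) vel=(+0.000,+0.000) ωy=+0.00 pitch=+90.0°

Key-timestep trajectory:
   step    t(s)  b1.x    b1.z    b1.vx   b1.vz   b2.x    b2.z    b2.vx   b2.vz 
     45  0.2473   +0.000  +0.031  +0.000  +0.000   +0.090  +0.069  +0.331  -0.076
     91  0.5000   +0.000  +0.031  +0.000  +0.000   +0.128  +0.069  -0.069  -0.012
    136  0.7473   +0.000  +0.031  +0.000  +0.000   +0.111  +0.063  +0.103  +0.066
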